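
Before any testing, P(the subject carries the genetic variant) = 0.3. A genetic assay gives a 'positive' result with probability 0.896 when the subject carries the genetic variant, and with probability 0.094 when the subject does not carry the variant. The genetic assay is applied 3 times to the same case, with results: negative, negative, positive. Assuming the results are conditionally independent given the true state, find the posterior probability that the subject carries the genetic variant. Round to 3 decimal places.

Posterior P(H) ≈ 0.051

With H the event that the subject carries the genetic variant, the joint likelihood of the observed sequence is P(data|H) = 0.104·0.104·0.896 = 0.0096911 and P(data|¬H) = 0.906·0.906·0.094 = 0.077159.
Bayes: P(H|data) = 0.3·0.0096911 / (0.3·0.0096911 + 0.7·0.077159) = 0.0029073/0.056918 = 0.0511.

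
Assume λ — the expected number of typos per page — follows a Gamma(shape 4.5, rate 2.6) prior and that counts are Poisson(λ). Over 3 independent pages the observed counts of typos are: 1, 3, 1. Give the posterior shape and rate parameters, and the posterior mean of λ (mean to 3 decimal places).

The Poisson likelihood adds the total count to the shape and the number of exposure periods to the rate. Here ∑xᵢ = 5 and n = 3, so shape 4.5→9.5 and rate 2.6→5.6.
E[λ | data] = 9.5/5.6 = 1.696.

Posterior: Gamma(shape=9.5, rate=5.6); mean ≈ 1.696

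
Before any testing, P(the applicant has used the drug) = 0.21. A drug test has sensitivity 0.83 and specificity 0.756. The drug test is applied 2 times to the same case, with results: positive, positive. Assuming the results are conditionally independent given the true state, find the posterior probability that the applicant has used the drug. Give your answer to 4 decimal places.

Posterior P(H) ≈ 0.7547

With H the event that the applicant has used the drug, the joint likelihood of the observed sequence is P(data|H) = 0.83·0.83 = 0.68890 and P(data|¬H) = 0.244·0.244 = 0.059536.
Bayes: P(H|data) = 0.21·0.68890 / (0.21·0.68890 + 0.79·0.059536) = 0.14467/0.19170 = 0.7547.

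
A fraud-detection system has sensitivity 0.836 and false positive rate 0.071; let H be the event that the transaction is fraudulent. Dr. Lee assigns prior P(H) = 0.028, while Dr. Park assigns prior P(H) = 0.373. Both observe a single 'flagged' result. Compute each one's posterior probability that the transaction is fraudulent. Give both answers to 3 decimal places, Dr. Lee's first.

The likelihood ratio for a 'flagged' result is 0.836/0.071 = 11.775.
Dr. Lee: prior odds 0.028/0.972 = 0.028807; posterior odds 0.33919; posterior probability 0.253.
Dr. Park: prior odds 0.373/0.627 = 0.59490; posterior odds 7.0047; posterior probability 0.875.

Dr. Lee: 0.253; Dr. Park: 0.875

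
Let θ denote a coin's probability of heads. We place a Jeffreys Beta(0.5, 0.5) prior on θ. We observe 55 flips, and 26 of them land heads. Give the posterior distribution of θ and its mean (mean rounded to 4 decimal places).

Observing 26 successes and 29 failures updates Beta(0.5, 0.5) by adding the success and failure counts to the two shape parameters: α = 0.5+26 = 26.5, β = 0.5+29 = 29.5.
Posterior mean = α/(α+β) = 26.5/56 = 0.4732.

Posterior: Beta(26.5, 29.5); mean ≈ 0.4732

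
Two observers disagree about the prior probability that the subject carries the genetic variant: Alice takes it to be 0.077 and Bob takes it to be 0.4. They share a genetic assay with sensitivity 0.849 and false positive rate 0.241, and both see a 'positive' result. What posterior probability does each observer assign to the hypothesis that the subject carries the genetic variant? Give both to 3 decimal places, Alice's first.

The likelihood ratio for a 'positive' result is 0.849/0.241 = 3.5228.
Alice: prior odds 0.077/0.923 = 0.083424; posterior odds 0.29389; posterior probability 0.227.
Bob: prior odds 0.4/0.6 = 0.66667; posterior odds 2.3485; posterior probability 0.701.

Alice: 0.227; Bob: 0.701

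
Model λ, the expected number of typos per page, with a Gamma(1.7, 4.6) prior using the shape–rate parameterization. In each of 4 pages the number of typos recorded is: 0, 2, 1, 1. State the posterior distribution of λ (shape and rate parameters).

The Poisson likelihood adds the total count to the shape and the number of exposure periods to the rate. Here ∑xᵢ = 4 and n = 4, so shape 1.7→5.7 and rate 4.6→8.6.

Posterior: Gamma(shape=5.7, rate=8.6)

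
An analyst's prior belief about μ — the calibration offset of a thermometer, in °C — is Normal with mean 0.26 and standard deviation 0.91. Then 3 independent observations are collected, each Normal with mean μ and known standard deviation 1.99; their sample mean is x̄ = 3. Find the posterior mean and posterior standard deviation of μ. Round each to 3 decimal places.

Posterior mean ≈ 1.316; posterior SD ≈ 0.713

With known σ, the Normal prior is conjugate. Weight on the data is w = (n/σ²)/(n/σ² + 1/τ₀²) = 0.757557/(0.757557+1.20758) = 0.38550.
Posterior mean = w·x̄ + (1−w)·μ₀ = 0.38550·3 + 0.61450·0.26 = 1.316. Posterior variance = 1/(0.757557+1.20758) = 0.508870, so SD = 0.713.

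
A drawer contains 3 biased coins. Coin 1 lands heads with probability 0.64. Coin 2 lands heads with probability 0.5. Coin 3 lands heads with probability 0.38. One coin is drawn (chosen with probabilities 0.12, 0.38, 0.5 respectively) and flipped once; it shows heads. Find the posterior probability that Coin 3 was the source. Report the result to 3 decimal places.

Posterior probability ≈ 0.416

P(heads|C1) = 0.64; P(heads|C2) = 0.5; P(heads|C3) = 0.38.
Prior × likelihood for each source: 0.12·0.64=0.07680, 0.38·0.5=0.1900, 0.5·0.38=0.1900. Summing gives P(heads) = 0.45680.
P(Coin 3 | heads) = 0.1900 / 0.45680 = 0.416.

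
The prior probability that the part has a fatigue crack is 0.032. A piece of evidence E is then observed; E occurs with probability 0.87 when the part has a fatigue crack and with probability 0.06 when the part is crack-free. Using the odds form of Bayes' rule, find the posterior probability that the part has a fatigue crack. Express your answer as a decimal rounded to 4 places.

Prior odds = 0.032/(1−0.032) = 0.033058. In log-odds, ln(0.033058) = -3.4095.
Add log likelihood ratio: ln(14.500) = 2.6741.
Posterior log-odds = -0.73535, so posterior odds = exp(-0.73535) = 0.47934. Converting, P(H|E) = 0.47934/1.4793 = 0.3240.

Posterior probability ≈ 0.3240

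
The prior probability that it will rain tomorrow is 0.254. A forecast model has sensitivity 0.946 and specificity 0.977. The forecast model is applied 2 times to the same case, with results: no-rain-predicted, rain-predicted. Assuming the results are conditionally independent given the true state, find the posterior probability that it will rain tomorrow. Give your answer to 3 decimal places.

Posterior P(H) ≈ 0.436

Let H be the event that it will rain tomorrow; start with P(H) = 0.254. P('rain-predicted'|H) = 0.946, P('rain-predicted'|¬H) = 0.023.
Update on result 1 ('no-rain-predicted'): P(H) ← 0.054·0.2540 / (0.054·0.2540 + 0.977·0.7460) = 0.013716/0.74256 = 0.0185.
Update on result 2 ('rain-predicted'): P(H) ← 0.946·0.0185 / (0.946·0.0185 + 0.023·0.9815) = 0.017474/0.040049 = 0.4363.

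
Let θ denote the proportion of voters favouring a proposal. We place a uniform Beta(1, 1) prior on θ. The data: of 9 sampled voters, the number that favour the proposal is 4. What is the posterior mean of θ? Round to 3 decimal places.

The binomial likelihood is conjugate to the Beta prior: with 4 successes and 5 failures, the posterior is Beta(1+4, 1+5) = Beta(5, 6).
Posterior mean = α/(α+β) = 5/11 = 0.455.

Posterior mean ≈ 0.455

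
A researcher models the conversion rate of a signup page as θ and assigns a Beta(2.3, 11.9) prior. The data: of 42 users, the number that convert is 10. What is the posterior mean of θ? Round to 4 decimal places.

Posterior mean ≈ 0.2189

Observing 10 successes and 32 failures updates Beta(2.3, 11.9) by adding the success and failure counts to the two shape parameters: α = 2.3+10 = 12.3, β = 11.9+32 = 43.9.
E[θ | data] = 12.3/(12.3+43.9) = 0.2189.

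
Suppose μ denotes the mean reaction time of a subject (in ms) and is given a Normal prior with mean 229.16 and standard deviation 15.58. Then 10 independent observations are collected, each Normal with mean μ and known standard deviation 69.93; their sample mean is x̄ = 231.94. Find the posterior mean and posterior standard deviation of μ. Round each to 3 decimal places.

Posterior mean ≈ 230.082; posterior SD ≈ 12.736

With known σ, the Normal prior is conjugate. Weight on the data is w = (n/σ²)/(n/σ² + 1/τ₀²) = 0.00204490/(0.00204490+0.00411970) = 0.33172.
Posterior mean = w·x̄ + (1−w)·μ₀ = 0.33172·231.94 + 0.66828·229.16 = 230.082. Posterior variance = 1/(0.00204490+0.00411970) = 162.217, so SD = 12.736.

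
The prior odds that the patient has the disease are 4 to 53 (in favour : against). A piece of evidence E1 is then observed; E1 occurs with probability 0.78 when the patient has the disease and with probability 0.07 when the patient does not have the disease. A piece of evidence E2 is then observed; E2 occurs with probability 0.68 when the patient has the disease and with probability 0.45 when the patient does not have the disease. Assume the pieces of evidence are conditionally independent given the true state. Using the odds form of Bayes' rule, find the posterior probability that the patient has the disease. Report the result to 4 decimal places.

Prior odds = 4/53 = 0.075472. In log-odds, ln(0.075472) = -2.5840.
Add log likelihood ratios: ln(11.143) + ln(1.5111) = 2.8236.
Posterior log-odds = 0.23965, so posterior odds = exp(0.23965) = 1.2708. Converting, P(H|E) = 1.2708/2.2708 = 0.5596.

Posterior probability ≈ 0.5596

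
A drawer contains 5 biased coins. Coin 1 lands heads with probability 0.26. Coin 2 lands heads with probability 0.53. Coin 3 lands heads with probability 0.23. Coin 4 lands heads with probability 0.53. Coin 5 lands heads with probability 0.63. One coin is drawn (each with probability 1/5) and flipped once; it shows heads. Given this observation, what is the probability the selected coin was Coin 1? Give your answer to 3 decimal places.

P(heads|C1) = 0.26; P(heads|C2) = 0.53; P(heads|C3) = 0.23; P(heads|C4) = 0.53; P(heads|C5) = 0.63.
Prior × likelihood for each source: 0.2·0.26=0.05200, 0.2·0.53=0.1060, 0.2·0.23=0.04600, 0.2·0.53=0.1060, 0.2·0.63=0.1260. Summing gives P(heads) = 0.43600.
P(Coin 1 | heads) = 0.05200 / 0.43600 = 0.119.

Posterior probability ≈ 0.119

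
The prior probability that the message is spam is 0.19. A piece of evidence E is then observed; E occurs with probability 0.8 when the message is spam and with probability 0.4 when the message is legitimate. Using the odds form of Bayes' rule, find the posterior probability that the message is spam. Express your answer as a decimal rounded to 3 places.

Prior odds = 0.19/(1−0.19) = 0.23457.
Likelihood ratio for E = 0.8/0.4 = 2.0000.
Posterior odds = prior odds × LR = 0.46914.
Posterior probability = odds/(1+odds) = 0.46914/1.4691 = 0.319.

Posterior probability ≈ 0.319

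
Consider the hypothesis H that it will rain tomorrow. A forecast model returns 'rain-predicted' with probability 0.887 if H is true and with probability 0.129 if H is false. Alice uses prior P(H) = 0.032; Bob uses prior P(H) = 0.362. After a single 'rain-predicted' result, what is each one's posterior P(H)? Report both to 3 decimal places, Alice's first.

Alice: 0.185; Bob: 0.796

The likelihood ratio for a 'rain-predicted' result is 0.887/0.129 = 6.8760.
Alice: prior odds 0.032/0.968 = 0.033058; posterior odds 0.22730; posterior probability 0.185.
Bob: prior odds 0.362/0.638 = 0.56740; posterior odds 3.9014; posterior probability 0.796.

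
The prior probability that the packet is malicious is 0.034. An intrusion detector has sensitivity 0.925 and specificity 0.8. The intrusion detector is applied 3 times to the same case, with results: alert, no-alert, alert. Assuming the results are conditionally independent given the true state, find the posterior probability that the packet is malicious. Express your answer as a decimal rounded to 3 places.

With H the event that the packet is malicious, the joint likelihood of the observed sequence is P(data|H) = 0.925·0.075·0.925 = 0.064172 and P(data|¬H) = 0.2·0.8·0.2 = 0.032000.
Bayes: P(H|data) = 0.034·0.064172 / (0.034·0.064172 + 0.966·0.032000) = 0.0021818/0.033094 = 0.0659.

Posterior P(H) ≈ 0.066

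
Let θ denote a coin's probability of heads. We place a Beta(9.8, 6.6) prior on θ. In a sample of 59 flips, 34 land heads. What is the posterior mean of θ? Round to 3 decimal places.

The binomial likelihood is conjugate to the Beta prior: with 34 successes and 25 failures, the posterior is Beta(9.8+34, 6.6+25) = Beta(43.8, 31.6).
E[θ | data] = 43.8/(43.8+31.6) = 0.581.

Posterior mean ≈ 0.581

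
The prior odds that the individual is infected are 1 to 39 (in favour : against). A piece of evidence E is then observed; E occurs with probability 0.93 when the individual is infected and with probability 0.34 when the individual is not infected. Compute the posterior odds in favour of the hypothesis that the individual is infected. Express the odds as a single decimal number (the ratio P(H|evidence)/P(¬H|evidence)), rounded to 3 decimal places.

Posterior odds ≈ 0.070

Prior odds = 1/39 = 0.025641.
Likelihood ratio for E = 0.93/0.34 = 2.7353.
Posterior odds = prior odds × LR = 0.070136.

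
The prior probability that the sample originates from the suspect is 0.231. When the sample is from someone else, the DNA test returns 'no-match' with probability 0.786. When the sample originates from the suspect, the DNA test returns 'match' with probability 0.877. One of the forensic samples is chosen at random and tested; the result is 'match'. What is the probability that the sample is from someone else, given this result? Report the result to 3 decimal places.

Write H for 'the sample originates from the suspect'. Prior odds H:¬H = 0.231/0.769 = 0.30039. For the 'match' outcome, the likelihood ratio is 0.877/0.214 = 4.0981.
Posterior odds = 0.30039 × 4.0981 = 1.2310, so P(H|E) = 1.2310/(1+1.2310) = 0.552. Then P(¬H|E) = 1 − 0.552 = 0.448.

P(¬H | E) ≈ 0.448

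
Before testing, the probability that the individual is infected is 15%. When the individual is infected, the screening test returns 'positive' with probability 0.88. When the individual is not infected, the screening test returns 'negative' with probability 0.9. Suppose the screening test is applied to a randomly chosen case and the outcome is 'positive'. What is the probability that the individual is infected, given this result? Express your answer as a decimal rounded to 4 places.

Let H be the event that the individual is infected. P(H) = 0.15, so P(¬H) = 0.85. With E the 'positive' result, P(E|H) = 0.88 and P(E|¬H) = 0.1.
P(E) = 0.88·0.15 + 0.1·0.85 = 0.13200 + 0.085000 = 0.21700.
By Bayes' theorem, P(H|E) = 0.13200 / 0.21700 = 0.6083.

P(H | E) ≈ 0.6083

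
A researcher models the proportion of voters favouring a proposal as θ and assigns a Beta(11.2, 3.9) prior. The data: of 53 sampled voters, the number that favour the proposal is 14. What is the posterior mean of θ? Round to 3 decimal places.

Posterior mean ≈ 0.370

Observing 14 successes and 39 failures updates Beta(11.2, 3.9) by adding the success and failure counts to the two shape parameters: α = 11.2+14 = 25.2, β = 3.9+39 = 42.9.
Posterior mean = α/(α+β) = 25.2/68.1 = 0.370.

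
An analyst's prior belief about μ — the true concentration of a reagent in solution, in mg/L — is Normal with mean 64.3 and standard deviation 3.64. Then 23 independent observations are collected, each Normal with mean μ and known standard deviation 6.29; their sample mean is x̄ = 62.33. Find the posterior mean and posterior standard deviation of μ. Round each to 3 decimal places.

With known σ, the Normal prior is conjugate. Weight on the data is w = (n/σ²)/(n/σ² + 1/τ₀²) = 0.581335/(0.581335+0.0754740) = 0.88509.
Posterior mean = w·x̄ + (1−w)·μ₀ = 0.88509·62.33 + 0.11491·64.3 = 62.556. Posterior variance = 1/(0.581335+0.0754740) = 1.52251, so SD = 1.234.

Posterior mean ≈ 62.556; posterior SD ≈ 1.234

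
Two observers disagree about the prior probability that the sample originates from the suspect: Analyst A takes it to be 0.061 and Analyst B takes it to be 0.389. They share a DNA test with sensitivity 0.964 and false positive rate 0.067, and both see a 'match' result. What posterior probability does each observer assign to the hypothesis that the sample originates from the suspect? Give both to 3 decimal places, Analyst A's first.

The likelihood ratio for a 'match' result is 0.964/0.067 = 14.388.
Analyst A: prior odds 0.061/0.939 = 0.064963; posterior odds 0.93469; posterior probability 0.483.
Analyst B: prior odds 0.389/0.611 = 0.63666; posterior odds 9.1603; posterior probability 0.902.

Analyst A: 0.483; Analyst B: 0.902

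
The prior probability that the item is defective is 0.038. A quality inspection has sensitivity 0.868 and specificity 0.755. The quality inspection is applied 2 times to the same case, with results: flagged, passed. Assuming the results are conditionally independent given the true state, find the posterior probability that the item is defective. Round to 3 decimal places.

Posterior P(H) ≈ 0.024

Let H be the event that the item is defective; start with P(H) = 0.038. P('flagged'|H) = 0.868, P('flagged'|¬H) = 0.245.
Update on result 1 ('flagged'): P(H) ← 0.868·0.0380 / (0.868·0.0380 + 0.245·0.9620) = 0.032984/0.26867 = 0.1228.
Update on result 2 ('passed'): P(H) ← 0.132·0.1228 / (0.132·0.1228 + 0.755·0.8772) = 0.016205/0.67852 = 0.0239.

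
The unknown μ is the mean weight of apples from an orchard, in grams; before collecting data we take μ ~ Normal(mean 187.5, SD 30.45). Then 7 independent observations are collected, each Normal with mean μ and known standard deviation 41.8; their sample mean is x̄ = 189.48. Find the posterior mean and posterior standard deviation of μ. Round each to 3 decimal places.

Posterior mean ≈ 189.060; posterior SD ≈ 14.024

Prior precision 1/τ₀² = 1/30.45² = 0.00107851; data precision n/σ² = 7/41.8² = 0.00400632.
Posterior precision = 0.00107851 + 0.00400632 = 0.00508483, giving posterior SD = 1/√0.00508483 = 14.024.
Posterior mean = (0.00107851·187.5 + 0.00400632·189.48) / 0.00508483 = 189.060.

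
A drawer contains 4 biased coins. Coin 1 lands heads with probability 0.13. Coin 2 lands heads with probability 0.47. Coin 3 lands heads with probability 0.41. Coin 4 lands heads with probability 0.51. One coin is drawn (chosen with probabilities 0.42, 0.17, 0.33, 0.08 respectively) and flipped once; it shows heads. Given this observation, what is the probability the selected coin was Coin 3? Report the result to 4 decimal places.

Tabulate prior·likelihood by source: [1] prior 0.42, lik 0.13, product 0.05460; [2] prior 0.17, lik 0.47, product 0.07990; [3] prior 0.33, lik 0.41, product 0.1353; [4] prior 0.08, lik 0.51, product 0.04080.
Normalizing constant = 0.31060; the posterior for Coin 3 is its product over the sum, 0.1353/0.31060 = 0.4356.

Posterior probability ≈ 0.4356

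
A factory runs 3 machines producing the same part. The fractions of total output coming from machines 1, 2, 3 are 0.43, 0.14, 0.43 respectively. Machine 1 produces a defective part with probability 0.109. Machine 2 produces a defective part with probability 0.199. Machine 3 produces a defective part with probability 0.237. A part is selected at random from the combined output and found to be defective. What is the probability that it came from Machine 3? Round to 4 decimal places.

Tabulate prior·likelihood by source: [1] prior 0.43, lik 0.109, product 0.04687; [2] prior 0.14, lik 0.199, product 0.02786; [3] prior 0.43, lik 0.237, product 0.1019.
Normalizing constant = 0.17664; the posterior for Machine 3 is its product over the sum, 0.1019/0.17664 = 0.5769.

Posterior probability ≈ 0.5769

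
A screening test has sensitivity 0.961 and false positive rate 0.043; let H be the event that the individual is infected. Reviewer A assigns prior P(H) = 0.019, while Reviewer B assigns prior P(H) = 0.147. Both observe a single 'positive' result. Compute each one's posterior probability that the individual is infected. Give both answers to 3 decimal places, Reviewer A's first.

P('+'|H) = 0.961, P('+'|¬H) = 0.043.
Reviewer A: numerator 0.961·0.019 = 0.018259; evidence = 0.018259+0.043·0.981 = 0.060442; posterior = 0.302.
Reviewer B: numerator 0.961·0.147 = 0.14127; evidence = 0.14127+0.043·0.853 = 0.17795; posterior = 0.794.

Reviewer A: 0.302; Reviewer B: 0.794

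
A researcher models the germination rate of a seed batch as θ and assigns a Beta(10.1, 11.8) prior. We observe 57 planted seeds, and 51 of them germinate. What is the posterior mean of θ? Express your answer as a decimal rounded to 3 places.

The binomial likelihood is conjugate to the Beta prior: with 51 successes and 6 failures, the posterior is Beta(10.1+51, 11.8+6) = Beta(61.1, 17.8).
E[θ | data] = 61.1/(61.1+17.8) = 0.774.

Posterior mean ≈ 0.774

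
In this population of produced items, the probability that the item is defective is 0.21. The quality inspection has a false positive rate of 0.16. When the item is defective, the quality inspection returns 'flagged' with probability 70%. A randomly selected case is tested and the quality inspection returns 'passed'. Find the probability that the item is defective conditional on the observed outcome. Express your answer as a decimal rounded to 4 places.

Let H be the event that the item is defective. P(H) = 0.21, so P(¬H) = 0.79. With E the 'passed' result, P(E|H) = 0.3 and P(E|¬H) = 0.84.
P(E) = 0.3·0.21 + 0.84·0.79 = 0.063000 + 0.66360 = 0.72660.
By Bayes' theorem, P(H|E) = 0.063000 / 0.72660 = 0.0867.

P(H | E) ≈ 0.0867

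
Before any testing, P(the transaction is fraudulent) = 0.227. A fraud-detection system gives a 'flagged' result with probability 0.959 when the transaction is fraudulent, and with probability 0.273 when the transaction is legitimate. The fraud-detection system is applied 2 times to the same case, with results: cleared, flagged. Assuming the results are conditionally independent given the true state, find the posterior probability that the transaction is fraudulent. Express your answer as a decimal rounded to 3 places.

Let H be the event that the transaction is fraudulent; start with P(H) = 0.227. P('flagged'|H) = 0.959, P('flagged'|¬H) = 0.273.
Update on result 1 ('cleared'): P(H) ← 0.041·0.2270 / (0.041·0.2270 + 0.727·0.7730) = 0.0093070/0.57128 = 0.0163.
Update on result 2 ('flagged'): P(H) ← 0.959·0.0163 / (0.959·0.0163 + 0.273·0.9837) = 0.015624/0.28418 = 0.0550.

Posterior P(H) ≈ 0.055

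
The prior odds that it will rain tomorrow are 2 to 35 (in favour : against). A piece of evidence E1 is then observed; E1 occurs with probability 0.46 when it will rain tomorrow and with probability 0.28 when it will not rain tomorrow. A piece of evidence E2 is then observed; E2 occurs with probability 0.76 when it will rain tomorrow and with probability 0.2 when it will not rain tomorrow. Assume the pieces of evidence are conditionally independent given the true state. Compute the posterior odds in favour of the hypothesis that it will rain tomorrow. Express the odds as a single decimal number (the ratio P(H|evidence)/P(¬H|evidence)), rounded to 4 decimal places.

Posterior odds ≈ 0.3567

Prior odds = 2/35 = 0.057143.
Likelihood ratio for E1 = 0.46/0.28 = 1.6429.
Likelihood ratio for E2 = 0.76/0.2 = 3.8000.
Posterior odds = prior odds × LR₁ × LR₂ = 0.35673.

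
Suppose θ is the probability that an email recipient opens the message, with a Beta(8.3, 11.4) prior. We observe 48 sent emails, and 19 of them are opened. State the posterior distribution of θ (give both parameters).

Posterior: Beta(27.3, 40.4)

The binomial likelihood is conjugate to the Beta prior: with 19 successes and 29 failures, the posterior is Beta(8.3+19, 11.4+29) = Beta(27.3, 40.4).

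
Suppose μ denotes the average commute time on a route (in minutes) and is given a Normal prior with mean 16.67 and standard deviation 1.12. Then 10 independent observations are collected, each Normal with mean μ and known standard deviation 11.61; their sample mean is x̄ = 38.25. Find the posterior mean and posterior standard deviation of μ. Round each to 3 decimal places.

Prior precision 1/τ₀² = 1/1.12² = 0.797194; data precision n/σ² = 10/11.61² = 0.0741883.
Posterior precision = 0.797194 + 0.0741883 = 0.871382, giving posterior SD = 1/√0.871382 = 1.071.
Posterior mean = (0.797194·16.67 + 0.0741883·38.25) / 0.871382 = 18.507.

Posterior mean ≈ 18.507; posterior SD ≈ 1.071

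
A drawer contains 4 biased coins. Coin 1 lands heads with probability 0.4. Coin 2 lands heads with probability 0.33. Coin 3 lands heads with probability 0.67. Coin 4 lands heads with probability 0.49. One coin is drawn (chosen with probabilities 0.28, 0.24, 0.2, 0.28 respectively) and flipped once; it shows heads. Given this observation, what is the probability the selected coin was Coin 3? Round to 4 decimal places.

Posterior probability ≈ 0.2898

P(heads|C1) = 0.4; P(heads|C2) = 0.33; P(heads|C3) = 0.67; P(heads|C4) = 0.49.
Prior × likelihood for each source: 0.28·0.4=0.1120, 0.24·0.33=0.07920, 0.2·0.67=0.1340, 0.28·0.49=0.1372. Summing gives P(heads) = 0.46240.
P(Coin 3 | heads) = 0.1340 / 0.46240 = 0.2898.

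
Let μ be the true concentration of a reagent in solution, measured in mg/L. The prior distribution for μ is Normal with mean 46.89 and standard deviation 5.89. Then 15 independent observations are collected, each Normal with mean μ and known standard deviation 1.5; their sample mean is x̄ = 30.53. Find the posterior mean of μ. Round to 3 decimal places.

With known σ, the Normal prior is conjugate. Weight on the data is w = (n/σ²)/(n/σ² + 1/τ₀²) = 6.66667/(6.66667+0.0288250) = 0.99569.
Posterior mean = w·x̄ + (1−w)·μ₀ = 0.99569·30.53 + 0.0043051·46.89 = 30.600.

Posterior mean ≈ 30.600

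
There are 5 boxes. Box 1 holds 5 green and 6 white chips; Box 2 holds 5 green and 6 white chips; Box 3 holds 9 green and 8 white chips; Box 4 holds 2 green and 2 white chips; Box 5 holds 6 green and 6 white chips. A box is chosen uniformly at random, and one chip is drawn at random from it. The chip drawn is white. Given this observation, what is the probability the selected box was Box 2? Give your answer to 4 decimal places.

P(white|Box 1) = 0.5455; P(white|Box 2) = 0.5455; P(white|Box 3) = 0.4706; P(white|Box 4) = 0.5; P(white|Box 5) = 0.5.
Prior × likelihood for each source: 0.2·0.5455=0.1091, 0.2·0.5455=0.1091, 0.2·0.4706=0.09412, 0.2·0.5=0.1000, 0.2·0.5=0.1000. Summing gives P(white) = 0.51230.
P(Box 2 | white) = 0.1091 / 0.51230 = 0.2129.

Posterior probability ≈ 0.2129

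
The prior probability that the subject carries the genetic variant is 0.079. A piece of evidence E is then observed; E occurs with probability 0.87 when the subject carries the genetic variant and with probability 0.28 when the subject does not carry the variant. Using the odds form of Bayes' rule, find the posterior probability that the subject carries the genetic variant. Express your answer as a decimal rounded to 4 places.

Prior odds = 0.079/(1−0.079) = 0.085776.
Likelihood ratio for E = 0.87/0.28 = 3.1071.
Posterior odds = prior odds × LR = 0.26652.
Posterior probability = odds/(1+odds) = 0.26652/1.2665 = 0.2104.

Posterior probability ≈ 0.2104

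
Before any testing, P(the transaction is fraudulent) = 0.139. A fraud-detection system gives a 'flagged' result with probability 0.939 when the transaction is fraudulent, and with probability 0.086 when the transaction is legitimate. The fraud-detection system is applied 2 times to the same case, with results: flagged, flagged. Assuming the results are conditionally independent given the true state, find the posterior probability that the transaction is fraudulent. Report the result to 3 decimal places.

Posterior P(H) ≈ 0.951

Let H be the event that the transaction is fraudulent; start with P(H) = 0.139. P('flagged'|H) = 0.939, P('flagged'|¬H) = 0.086.
Update on result 1 ('flagged'): P(H) ← 0.939·0.1390 / (0.939·0.1390 + 0.086·0.8610) = 0.13052/0.20457 = 0.6380.
Update on result 2 ('flagged'): P(H) ← 0.939·0.6380 / (0.939·0.6380 + 0.086·0.3620) = 0.59912/0.63024 = 0.9506.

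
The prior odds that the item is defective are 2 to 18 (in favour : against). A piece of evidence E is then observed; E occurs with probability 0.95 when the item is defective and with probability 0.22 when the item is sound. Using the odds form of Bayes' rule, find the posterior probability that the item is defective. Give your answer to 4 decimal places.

Posterior probability ≈ 0.3242

Prior odds = 2/18 = 0.11111. In log-odds, ln(0.11111) = -2.1972.
Add log likelihood ratio: ln(4.3182) = 1.4628.
Posterior log-odds = -0.73439, so posterior odds = exp(-0.73439) = 0.47980. Converting, P(H|E) = 0.47980/1.4798 = 0.3242.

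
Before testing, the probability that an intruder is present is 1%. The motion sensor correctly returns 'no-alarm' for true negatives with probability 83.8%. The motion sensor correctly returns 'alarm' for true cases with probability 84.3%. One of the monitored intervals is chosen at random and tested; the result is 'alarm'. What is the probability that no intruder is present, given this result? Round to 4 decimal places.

Let H be the event that an intruder is present. P(H) = 0.01, so P(¬H) = 0.99. With E the 'alarm' result, P(E|H) = 0.843 and P(E|¬H) = 0.162.
P(E) = 0.843·0.01 + 0.162·0.99 = 0.0084300 + 0.16038 = 0.16881.
By Bayes' theorem, P(H|E) = 0.0084300 / 0.16881 = 0.0499. Hence P(¬H|E) = 1 − 0.0499 = 0.9501.

P(¬H | E) ≈ 0.9501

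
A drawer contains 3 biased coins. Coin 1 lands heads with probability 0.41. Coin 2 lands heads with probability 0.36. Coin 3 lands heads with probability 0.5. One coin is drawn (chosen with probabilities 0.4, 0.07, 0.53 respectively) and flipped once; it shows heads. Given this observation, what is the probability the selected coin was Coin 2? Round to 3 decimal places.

Posterior probability ≈ 0.055

P(heads|C1) = 0.41; P(heads|C2) = 0.36; P(heads|C3) = 0.5.
Prior × likelihood for each source: 0.4·0.41=0.1640, 0.07·0.36=0.02520, 0.53·0.5=0.2650. Summing gives P(heads) = 0.45420.
P(Coin 2 | heads) = 0.02520 / 0.45420 = 0.055.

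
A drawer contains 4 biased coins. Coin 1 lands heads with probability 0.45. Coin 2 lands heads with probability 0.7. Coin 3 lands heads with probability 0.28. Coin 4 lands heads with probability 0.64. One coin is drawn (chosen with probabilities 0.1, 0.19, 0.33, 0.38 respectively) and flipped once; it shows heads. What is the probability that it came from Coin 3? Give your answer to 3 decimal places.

Tabulate prior·likelihood by source: [1] prior 0.1, lik 0.45, product 0.04500; [2] prior 0.19, lik 0.7, product 0.1330; [3] prior 0.33, lik 0.28, product 0.09240; [4] prior 0.38, lik 0.64, product 0.2432.
Normalizing constant = 0.51360; the posterior for Coin 3 is its product over the sum, 0.09240/0.51360 = 0.180.

Posterior probability ≈ 0.180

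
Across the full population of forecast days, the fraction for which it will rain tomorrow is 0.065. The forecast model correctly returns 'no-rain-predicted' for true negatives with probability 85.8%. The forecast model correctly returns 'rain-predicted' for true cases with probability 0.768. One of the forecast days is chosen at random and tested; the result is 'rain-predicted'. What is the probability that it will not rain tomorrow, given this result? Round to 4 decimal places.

Let H be the event that it will rain tomorrow. P(H) = 0.065, so P(¬H) = 0.935. With E the 'rain-predicted' result, P(E|H) = 0.768 and P(E|¬H) = 0.142.
P(E) = 0.768·0.065 + 0.142·0.935 = 0.049920 + 0.13277 = 0.18269.
By Bayes' theorem, P(H|E) = 0.049920 / 0.18269 = 0.2732. Hence P(¬H|E) = 1 − 0.2732 = 0.7268.

P(¬H | E) ≈ 0.7268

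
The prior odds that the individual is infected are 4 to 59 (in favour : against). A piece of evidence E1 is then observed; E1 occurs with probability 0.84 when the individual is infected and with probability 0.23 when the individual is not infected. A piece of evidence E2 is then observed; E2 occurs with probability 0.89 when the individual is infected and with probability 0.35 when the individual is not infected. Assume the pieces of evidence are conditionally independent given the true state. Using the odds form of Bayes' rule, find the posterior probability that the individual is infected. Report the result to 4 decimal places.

Posterior probability ≈ 0.3864

Prior odds = 4/59 = 0.067797.
Likelihood ratio for E1 = 0.84/0.23 = 3.6522.
Likelihood ratio for E2 = 0.89/0.35 = 2.5429.
Posterior odds = prior odds × LR₁ × LR₂ = 0.62962.
Posterior probability = odds/(1+odds) = 0.62962/1.6296 = 0.3864.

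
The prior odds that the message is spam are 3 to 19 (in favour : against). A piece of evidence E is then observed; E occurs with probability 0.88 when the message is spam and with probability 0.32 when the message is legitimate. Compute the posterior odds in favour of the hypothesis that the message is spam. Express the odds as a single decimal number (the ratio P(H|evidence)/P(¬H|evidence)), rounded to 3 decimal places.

Prior odds = 3/19 = 0.15789. In log-odds, ln(0.15789) = -1.8458.
Add log likelihood ratio: ln(2.7500) = 1.0116.
Posterior log-odds = -0.83423, so posterior odds = exp(-0.83423) = 0.43421.

Posterior odds ≈ 0.434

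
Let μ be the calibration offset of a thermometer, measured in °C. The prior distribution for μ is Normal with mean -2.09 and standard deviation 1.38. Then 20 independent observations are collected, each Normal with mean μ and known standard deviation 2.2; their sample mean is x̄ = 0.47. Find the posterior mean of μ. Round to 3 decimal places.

Posterior mean ≈ 0.181

Prior precision 1/τ₀² = 1/1.38² = 0.525100; data precision n/σ² = 20/2.2² = 4.13223.
Posterior precision = 0.525100 + 4.13223 = 4.65733.
Posterior mean = (0.525100·-2.09 + 4.13223·0.47) / 4.65733 = 0.181.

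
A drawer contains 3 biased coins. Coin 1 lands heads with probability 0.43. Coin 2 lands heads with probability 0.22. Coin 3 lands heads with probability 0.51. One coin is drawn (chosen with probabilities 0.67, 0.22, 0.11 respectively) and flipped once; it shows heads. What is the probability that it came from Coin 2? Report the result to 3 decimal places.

Tabulate prior·likelihood by source: [1] prior 0.67, lik 0.43, product 0.2881; [2] prior 0.22, lik 0.22, product 0.04840; [3] prior 0.11, lik 0.51, product 0.05610.
Normalizing constant = 0.39260; the posterior for Coin 2 is its product over the sum, 0.04840/0.39260 = 0.123.

Posterior probability ≈ 0.123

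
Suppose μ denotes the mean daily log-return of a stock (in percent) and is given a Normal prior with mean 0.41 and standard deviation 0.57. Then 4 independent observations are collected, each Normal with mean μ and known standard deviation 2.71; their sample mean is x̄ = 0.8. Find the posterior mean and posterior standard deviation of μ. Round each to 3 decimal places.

Prior precision 1/τ₀² = 1/0.57² = 3.07787; data precision n/σ² = 4/2.71² = 0.544655.
Posterior precision = 3.07787 + 0.544655 = 3.62253, giving posterior SD = 1/√3.62253 = 0.525.
Posterior mean = (3.07787·0.41 + 0.544655·0.8) / 3.62253 = 0.469.

Posterior mean ≈ 0.469; posterior SD ≈ 0.525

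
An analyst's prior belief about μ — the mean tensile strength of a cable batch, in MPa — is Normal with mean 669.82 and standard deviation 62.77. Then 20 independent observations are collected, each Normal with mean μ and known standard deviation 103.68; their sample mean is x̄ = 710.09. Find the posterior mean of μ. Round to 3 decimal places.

With known σ, the Normal prior is conjugate. Weight on the data is w = (n/σ²)/(n/σ² + 1/τ₀²) = 0.00186054/(0.00186054+0.00025380) = 0.87996.
Posterior mean = w·x̄ + (1−w)·μ₀ = 0.87996·710.09 + 0.12004·669.82 = 705.256.

Posterior mean ≈ 705.256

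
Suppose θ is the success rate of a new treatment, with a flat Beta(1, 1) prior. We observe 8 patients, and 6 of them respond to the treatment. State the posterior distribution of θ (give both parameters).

Posterior: Beta(7, 3)

Observing 6 successes and 2 failures updates Beta(1, 1) by adding the success and failure counts to the two shape parameters: α = 1+6 = 7, β = 1+2 = 3.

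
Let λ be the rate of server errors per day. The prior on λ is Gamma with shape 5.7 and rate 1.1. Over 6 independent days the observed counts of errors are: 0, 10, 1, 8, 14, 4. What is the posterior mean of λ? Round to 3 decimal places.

Posterior mean ≈ 6.014

The Poisson likelihood adds the total count to the shape and the number of exposure periods to the rate. Here ∑xᵢ = 37 and n = 6, so shape 5.7→42.7 and rate 1.1→7.1.
Posterior mean = shape/rate = 42.7/7.1 = 6.014.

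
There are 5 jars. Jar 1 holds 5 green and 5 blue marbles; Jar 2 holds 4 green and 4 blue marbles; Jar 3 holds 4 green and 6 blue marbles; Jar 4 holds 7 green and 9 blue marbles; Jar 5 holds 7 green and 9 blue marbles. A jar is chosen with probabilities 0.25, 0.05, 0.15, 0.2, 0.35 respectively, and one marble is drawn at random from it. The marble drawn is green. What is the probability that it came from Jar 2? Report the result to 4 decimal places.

P(green|Jar 1) = 0.5; P(green|Jar 2) = 0.5; P(green|Jar 3) = 0.4; P(green|Jar 4) = 0.4375; P(green|Jar 5) = 0.4375.
Prior × likelihood for each source: 0.25·0.5=0.1250, 0.05·0.5=0.02500, 0.15·0.4=0.06000, 0.2·0.4375=0.08750, 0.35·0.4375=0.1531. Summing gives P(green) = 0.45062.
P(Jar 2 | green) = 0.02500 / 0.45062 = 0.0555.

Posterior probability ≈ 0.0555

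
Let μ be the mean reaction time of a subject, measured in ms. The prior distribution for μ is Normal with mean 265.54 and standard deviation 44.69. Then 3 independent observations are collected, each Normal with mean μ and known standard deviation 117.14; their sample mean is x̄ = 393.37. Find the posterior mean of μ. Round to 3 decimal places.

Posterior mean ≈ 304.392

With known σ, the Normal prior is conjugate. Weight on the data is w = (n/σ²)/(n/σ² + 1/τ₀²) = 0.00021863/(0.00021863+0.00050070) = 0.30394.
Posterior mean = w·x̄ + (1−w)·μ₀ = 0.30394·393.37 + 0.69606·265.54 = 304.392.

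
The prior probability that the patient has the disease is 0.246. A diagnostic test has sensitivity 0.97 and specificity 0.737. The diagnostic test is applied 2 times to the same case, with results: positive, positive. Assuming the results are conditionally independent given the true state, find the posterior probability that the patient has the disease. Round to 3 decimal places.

Posterior P(H) ≈ 0.816

Let H be the event that the patient has the disease; start with P(H) = 0.246. P('positive'|H) = 0.97, P('positive'|¬H) = 0.263.
Update on result 1 ('positive'): P(H) ← 0.97·0.2460 / (0.97·0.2460 + 0.263·0.7540) = 0.23862/0.43692 = 0.5461.
Update on result 2 ('positive'): P(H) ← 0.97·0.5461 / (0.97·0.5461 + 0.263·0.4539) = 0.52975/0.64912 = 0.8161.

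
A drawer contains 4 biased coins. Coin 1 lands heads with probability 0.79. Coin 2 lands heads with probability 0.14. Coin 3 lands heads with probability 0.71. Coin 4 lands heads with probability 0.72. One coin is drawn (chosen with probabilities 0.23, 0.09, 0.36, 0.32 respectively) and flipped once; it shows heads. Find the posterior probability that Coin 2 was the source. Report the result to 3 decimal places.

Tabulate prior·likelihood by source: [1] prior 0.23, lik 0.79, product 0.1817; [2] prior 0.09, lik 0.14, product 0.01260; [3] prior 0.36, lik 0.71, product 0.2556; [4] prior 0.32, lik 0.72, product 0.2304.
Normalizing constant = 0.68030; the posterior for Coin 2 is its product over the sum, 0.01260/0.68030 = 0.019.

Posterior probability ≈ 0.019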